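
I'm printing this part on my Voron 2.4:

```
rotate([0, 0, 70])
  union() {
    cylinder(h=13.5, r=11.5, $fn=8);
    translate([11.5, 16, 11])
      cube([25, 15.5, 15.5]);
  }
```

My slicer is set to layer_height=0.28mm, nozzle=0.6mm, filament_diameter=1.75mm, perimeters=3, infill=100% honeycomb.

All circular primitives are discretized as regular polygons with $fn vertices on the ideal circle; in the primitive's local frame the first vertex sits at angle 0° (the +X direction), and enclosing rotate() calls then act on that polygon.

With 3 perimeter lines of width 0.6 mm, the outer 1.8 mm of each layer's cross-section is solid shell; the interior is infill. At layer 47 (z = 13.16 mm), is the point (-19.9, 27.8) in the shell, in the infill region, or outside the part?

At z = 13.16 mm: the r=11.5 cylinder gives a regular 8-gon of circumradius 11.5 (constant along its height); the cube at (11.5, 16) is present — its section is the full 25×15.5 rectangle; Combining (union): the 2 present regions are separate (no shared area or edge), so areas and boundary lengths simply add and each stays a separate island — 2 connected regions; (whole slice rotated 70° about Z — lengths, areas and connectivity unchanged). Overall, the cross-section has 2 separate islands. Undo the 70° rotation: the query point maps to (19.317, 28.208) in the un-rotated model frame. The nearest boundary edge runs (11.50, 31.50)→(36.50, 31.50); distance from the point to it = 3.29 mm. (Shell/infill is judged within the island containing the point — the largest one.) The point is inside the cross-section and 3.29 mm from the nearest boundary — more than the 1.8 mm shell width (3 × 0.6), so it's in the infill interior.

infill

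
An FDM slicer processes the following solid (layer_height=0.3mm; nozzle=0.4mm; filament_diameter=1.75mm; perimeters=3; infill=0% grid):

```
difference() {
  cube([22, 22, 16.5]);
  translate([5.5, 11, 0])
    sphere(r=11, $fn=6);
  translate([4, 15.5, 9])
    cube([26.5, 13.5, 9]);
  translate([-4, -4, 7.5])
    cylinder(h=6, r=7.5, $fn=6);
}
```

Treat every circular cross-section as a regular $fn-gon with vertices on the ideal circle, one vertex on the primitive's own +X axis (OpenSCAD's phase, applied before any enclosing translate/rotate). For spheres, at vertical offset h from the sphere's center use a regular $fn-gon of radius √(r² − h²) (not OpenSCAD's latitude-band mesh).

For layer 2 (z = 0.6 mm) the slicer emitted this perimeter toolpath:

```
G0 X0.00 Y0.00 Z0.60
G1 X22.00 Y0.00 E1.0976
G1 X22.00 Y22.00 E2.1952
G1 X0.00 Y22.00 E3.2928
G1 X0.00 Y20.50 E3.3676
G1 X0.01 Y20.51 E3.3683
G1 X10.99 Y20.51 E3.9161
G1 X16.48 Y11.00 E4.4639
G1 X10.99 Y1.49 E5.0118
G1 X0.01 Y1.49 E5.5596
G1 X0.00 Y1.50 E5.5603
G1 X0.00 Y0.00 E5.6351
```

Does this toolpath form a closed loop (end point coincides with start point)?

yes

Start point (G0): (0.00, 0.00). End point (last G1): the path returns to the start — closed.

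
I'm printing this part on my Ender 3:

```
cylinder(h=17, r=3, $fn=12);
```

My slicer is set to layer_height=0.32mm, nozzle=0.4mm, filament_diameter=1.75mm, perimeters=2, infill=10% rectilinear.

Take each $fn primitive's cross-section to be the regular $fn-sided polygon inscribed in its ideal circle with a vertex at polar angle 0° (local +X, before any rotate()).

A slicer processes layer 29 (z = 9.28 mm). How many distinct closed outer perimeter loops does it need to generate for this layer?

At z = 9.28 mm: the r=3 cylinder contributes a regular 12-gon of circumradius 3. The result has 1 disconnected region.

1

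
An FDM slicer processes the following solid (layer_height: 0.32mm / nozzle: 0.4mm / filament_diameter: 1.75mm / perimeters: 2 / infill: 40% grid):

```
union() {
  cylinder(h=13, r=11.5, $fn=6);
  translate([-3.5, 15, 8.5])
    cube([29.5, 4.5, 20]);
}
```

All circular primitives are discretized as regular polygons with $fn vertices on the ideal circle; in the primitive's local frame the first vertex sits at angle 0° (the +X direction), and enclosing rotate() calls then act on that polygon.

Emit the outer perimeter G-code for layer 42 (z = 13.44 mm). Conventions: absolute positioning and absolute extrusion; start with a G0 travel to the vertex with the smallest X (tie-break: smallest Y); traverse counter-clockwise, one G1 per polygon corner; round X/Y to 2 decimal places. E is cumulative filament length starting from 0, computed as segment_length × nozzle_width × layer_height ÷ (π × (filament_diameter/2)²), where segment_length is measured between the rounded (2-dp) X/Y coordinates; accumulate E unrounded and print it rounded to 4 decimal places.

At z = 13.44 mm: the cylinder does not reach this height (z outside [0, 13]); the 29.5×4.5 cube at (-3.5, 15) contributes its full rectangle; Combining (union): only the 29.5×4.5 cube at (-3.5, 15) is present, so the union is just that shape — 1 connected region. The outline is a single polygon with 4 vertices. Extrusion per mm of travel: 0.4 × 0.32 / (π × 0.875²) = 0.053216. Accumulating E over each segment gives final E = 3.6187.

G0 X-3.50 Y15.00 Z13.44
G1 X26.00 Y15.00 E1.5699
G1 X26.00 Y19.50 E1.8094
G1 X-3.50 Y19.50 E3.3792
G1 X-3.50 Y15.00 E3.6187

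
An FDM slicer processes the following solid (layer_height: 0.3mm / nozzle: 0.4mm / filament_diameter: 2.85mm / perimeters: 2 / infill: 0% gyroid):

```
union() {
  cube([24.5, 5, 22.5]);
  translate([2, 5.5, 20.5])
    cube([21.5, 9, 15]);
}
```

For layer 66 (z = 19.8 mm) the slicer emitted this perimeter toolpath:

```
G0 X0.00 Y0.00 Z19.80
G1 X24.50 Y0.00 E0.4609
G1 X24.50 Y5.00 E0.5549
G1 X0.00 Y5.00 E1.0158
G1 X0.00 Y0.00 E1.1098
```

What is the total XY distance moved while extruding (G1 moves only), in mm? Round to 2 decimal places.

59.00 mm

Sum the Euclidean lengths of each G1 segment: total = 59.00 mm.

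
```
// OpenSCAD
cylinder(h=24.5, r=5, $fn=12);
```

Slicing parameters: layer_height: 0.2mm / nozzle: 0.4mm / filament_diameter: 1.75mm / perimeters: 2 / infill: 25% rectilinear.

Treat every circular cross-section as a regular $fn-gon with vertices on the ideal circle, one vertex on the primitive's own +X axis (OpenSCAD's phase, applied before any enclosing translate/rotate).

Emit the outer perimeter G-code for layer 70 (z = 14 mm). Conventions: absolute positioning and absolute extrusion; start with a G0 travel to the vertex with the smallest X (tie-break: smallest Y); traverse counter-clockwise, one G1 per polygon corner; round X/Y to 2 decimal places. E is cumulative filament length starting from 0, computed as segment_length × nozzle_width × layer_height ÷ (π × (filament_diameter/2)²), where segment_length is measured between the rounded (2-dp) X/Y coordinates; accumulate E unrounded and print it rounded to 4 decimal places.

At z = 14 mm: the r=5 cylinder contributes a regular 12-gon of circumradius 5. The outline is a single polygon with 12 vertices. Extrusion per mm of travel: 0.4 × 0.2 / (π × 0.875²) = 0.033260. Accumulating E over each segment gives final E = 1.0330.

G0 X-5.00 Y0.00 Z14.00
G1 X-4.33 Y-2.50 E0.0861
G1 X-2.50 Y-4.33 E0.1722
G1 X0.00 Y-5.00 E0.2582
G1 X2.50 Y-4.33 E0.3443
G1 X4.33 Y-2.50 E0.4304
G1 X5.00 Y0.00 E0.5165
G1 X4.33 Y2.50 E0.6026
G1 X2.50 Y4.33 E0.6887
G1 X0.00 Y5.00 E0.7747
G1 X-2.50 Y4.33 E0.8608
G1 X-4.33 Y2.50 E0.9469
G1 X-5.00 Y0.00 E1.0330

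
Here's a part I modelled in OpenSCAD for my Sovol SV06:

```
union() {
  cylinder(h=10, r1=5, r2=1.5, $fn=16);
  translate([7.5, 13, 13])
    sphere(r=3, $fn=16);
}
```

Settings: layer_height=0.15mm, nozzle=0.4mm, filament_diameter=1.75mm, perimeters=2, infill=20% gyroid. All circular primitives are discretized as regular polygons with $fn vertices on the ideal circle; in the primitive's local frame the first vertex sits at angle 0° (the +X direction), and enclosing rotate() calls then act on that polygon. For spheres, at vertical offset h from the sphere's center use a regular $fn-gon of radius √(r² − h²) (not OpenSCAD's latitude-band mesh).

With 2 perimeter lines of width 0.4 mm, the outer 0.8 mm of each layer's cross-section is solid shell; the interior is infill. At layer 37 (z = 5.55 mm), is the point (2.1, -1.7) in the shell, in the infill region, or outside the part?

At z = 5.55 mm: the cone contributes a regular 16-gon of circumradius 3.058 (interpolated between r1=5 and r2=1.5 at t=0.555); the sphere at (7.5, 13) does not reach this height (|z−center|=7.450 > r=3); Combining (union): only the cone is present, so the union is just that shape — 1 connected region. Overall, the cross-section is a single solid region. The nearest boundary edge runs (2.16, -2.16)→(2.82, -1.17); distance from the point to it = 0.31 mm. The point is inside the cross-section, 0.31 mm from the nearest boundary — within the 0.8 mm shell band (2 × 0.4).

shell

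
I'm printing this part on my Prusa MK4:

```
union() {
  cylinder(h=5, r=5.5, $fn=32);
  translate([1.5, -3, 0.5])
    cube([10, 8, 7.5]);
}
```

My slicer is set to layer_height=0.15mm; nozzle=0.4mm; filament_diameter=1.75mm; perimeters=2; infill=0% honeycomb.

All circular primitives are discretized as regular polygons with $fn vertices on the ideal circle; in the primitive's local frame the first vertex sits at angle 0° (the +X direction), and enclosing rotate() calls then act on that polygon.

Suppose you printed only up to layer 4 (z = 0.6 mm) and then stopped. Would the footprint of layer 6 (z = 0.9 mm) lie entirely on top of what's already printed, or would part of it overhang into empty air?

Compare the two slices. At z = 0.6: the cylinder: section is a regular 32-gon, circumradius r=5.5 (area = (32/2)·5.500²·sin(360°/32) = 94.42 mm²); the 10×8 cube at (1.5, -3) contributes its full rectangle (area 80.00 mm²); Taking the union: the regions partially overlap — summed areas 174.42 mm² minus the doubly-counted overlap 26.46 mm² gives 147.97 mm² — area = 147.97 mm². At z = 0.9: the r=5.5 cylinder contributes a regular 32-gon of circumradius 5.5 (area = (32/2)·5.500²·sin(360°/32) = 94.42 mm²); the 10×8 cube at (1.5, -3) contributes its full rectangle (area 80.00 mm²); Merging all regions: the regions partially overlap — summed areas 174.42 mm² minus the doubly-counted overlap 26.46 mm² gives 147.97 mm² — area = 147.97 mm². Checking containment: the cross-section at z = 0.9 is a subset of the cross-section at z = 0.6.

entirely on top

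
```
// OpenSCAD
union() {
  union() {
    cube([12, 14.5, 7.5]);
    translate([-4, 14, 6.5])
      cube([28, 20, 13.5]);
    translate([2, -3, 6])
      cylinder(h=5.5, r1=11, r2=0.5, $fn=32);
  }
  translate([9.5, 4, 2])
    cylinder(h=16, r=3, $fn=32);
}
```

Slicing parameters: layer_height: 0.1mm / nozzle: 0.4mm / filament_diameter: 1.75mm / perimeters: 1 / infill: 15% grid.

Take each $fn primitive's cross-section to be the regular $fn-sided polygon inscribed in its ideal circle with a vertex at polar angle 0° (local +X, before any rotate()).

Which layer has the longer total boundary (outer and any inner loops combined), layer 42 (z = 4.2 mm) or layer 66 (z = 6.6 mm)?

Layer 42 (z = 4.2): the cube is present — its section is the full 12×14.5 rectangle (perimeter 53.00 mm); the cube at (-4, 14) is absent (z outside [6.5, 20]); the cone at (2, -3) does not reach this height (z outside [6, 11.5]); Merging all regions: only the 12×14.5 cube is present, so the union is just that shape — boundary = 53.00 mm; the r=3 cylinder at (9.5, 4) gives a regular 32-gon of circumradius 3 (constant along its height) (perimeter = 2·32·3.000·sin(180°/32) = 18.82 mm); Taking the union: the regions partially overlap (shared area 27.00 mm²), so the edge portions inside another operand are dropped and the merged outline is re-measured after clipping — boundary = 53.19 mm. So its perimeter = 53.19 mm. Layer 66 (z = 6.6): the cube is present — its section is the full 12×14.5 rectangle (perimeter 53.00 mm); the 28×20 cube at (-4, 14) contributes its full rectangle (perimeter 96.00 mm); the cone at (2, -3) (r1=11→r2=0.5) has section circumradius 9.855 here — a regular 32-gon (perimeter = 2·32·9.855·sin(180°/32) = 61.82 mm); Combining (union): the regions partially overlap (shared area 66.29 mm²), so the edge portions inside another operand are dropped and the merged outline is re-measured after clipping — boundary = 153.43 mm; the cylinder at (9.5, 4): section is a regular 32-gon, circumradius r=3 (perimeter = 2·32·3.000·sin(180°/32) = 18.82 mm); Combining (union): the regions partially overlap (shared area 27.00 mm²), so the edge portions inside another operand are dropped and the merged outline is re-measured after clipping — boundary = 153.62 mm. So its perimeter = 153.62 mm. Layer 66 is larger (153.62 vs 53.19 mm).

layer 66 (z = 6.6 mm)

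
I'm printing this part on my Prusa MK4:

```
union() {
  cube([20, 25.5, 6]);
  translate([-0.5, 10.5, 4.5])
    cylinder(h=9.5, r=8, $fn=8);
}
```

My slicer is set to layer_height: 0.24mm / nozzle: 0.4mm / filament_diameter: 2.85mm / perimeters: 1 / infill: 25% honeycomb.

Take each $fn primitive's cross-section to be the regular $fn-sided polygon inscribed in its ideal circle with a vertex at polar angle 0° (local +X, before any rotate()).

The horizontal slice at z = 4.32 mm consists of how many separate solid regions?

At z = 4.32 mm: the cube is present — its section is the full 20×25.5 rectangle; the cylinder at (-0.5, 10.5) is not intersected at this z (z outside [4.5, 14]); Merging all regions: only the 20×25.5 cube is present, so the union is just that shape — 1 connected region. The result has 1 disconnected region.

1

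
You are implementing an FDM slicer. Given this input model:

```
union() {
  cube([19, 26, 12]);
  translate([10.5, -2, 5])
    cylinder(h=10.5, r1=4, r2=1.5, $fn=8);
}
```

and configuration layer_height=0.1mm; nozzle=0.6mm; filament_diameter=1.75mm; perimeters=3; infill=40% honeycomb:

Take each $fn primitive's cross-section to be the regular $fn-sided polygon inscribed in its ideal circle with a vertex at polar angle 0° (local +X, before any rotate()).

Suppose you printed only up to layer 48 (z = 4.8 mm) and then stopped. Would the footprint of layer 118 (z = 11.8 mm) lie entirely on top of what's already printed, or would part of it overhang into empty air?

Compare the two slices. At z = 4.8: the cube is present — its section is the full 19×26 rectangle (area 494.00 mm²); the cone at (10.5, -2) does not reach this height (z outside [5, 15.5]); Merging all regions: only the 19×26 cube is present, so the union is just that shape — area = 494.00 mm². At z = 11.8: the cube (footprint 19×26) is included at this height (area 494.00 mm²); the cone at (10.5, -2): at t=0.648 of its height the radius interpolates to r₁+(r₂−r₁)t = 2.381, giving a regular 8-gon of that circumradius (area = (8/2)·2.381²·sin(360°/8) = 16.03 mm²); Taking the union: the regions partially overlap — summed areas 510.03 mm² minus the doubly-counted overlap 0.35 mm² gives 509.68 mm² — area = 509.68 mm². Checking containment: at z = 11.8 the cross-section extends beyond the z = 4.8 cross-section by about 15.68 mm².

part overhangs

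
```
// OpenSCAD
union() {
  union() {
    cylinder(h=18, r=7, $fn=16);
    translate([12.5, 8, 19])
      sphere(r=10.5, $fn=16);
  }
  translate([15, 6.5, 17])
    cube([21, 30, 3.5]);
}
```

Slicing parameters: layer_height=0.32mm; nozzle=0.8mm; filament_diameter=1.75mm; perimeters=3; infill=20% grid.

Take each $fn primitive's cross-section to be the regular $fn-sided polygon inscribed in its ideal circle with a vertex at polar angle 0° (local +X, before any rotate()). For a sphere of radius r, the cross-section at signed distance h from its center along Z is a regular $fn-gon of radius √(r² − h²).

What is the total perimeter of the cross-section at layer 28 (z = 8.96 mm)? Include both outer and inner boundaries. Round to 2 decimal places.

At z = 8.96 mm: the r=7 cylinder gives a regular 16-gon of circumradius 7 (constant along its height) (perimeter = 2·16·7.000·sin(180°/16) = 43.70 mm); the r=10.5 sphere at (12.5, 8) slices to a regular 16-gon of circumradius 3.074 (√(r²−h²) with h=10.04 from center) (perimeter = 2·16·3.074·sin(180°/16) = 19.19 mm); Taking the union: the 2 present regions are separate (no shared area or edge), so areas and boundary lengths simply add and each stays a separate island — boundary = 62.89 mm; the cube at (15, 6.5) does not reach this height (z outside [17, 20.5]); Taking the union: only the result so far is present, so the union is just that shape — boundary = 62.89 mm. Overall, the cross-section has 2 separate islands. Total boundary length (outer) = 62.89 mm.

62.89 mm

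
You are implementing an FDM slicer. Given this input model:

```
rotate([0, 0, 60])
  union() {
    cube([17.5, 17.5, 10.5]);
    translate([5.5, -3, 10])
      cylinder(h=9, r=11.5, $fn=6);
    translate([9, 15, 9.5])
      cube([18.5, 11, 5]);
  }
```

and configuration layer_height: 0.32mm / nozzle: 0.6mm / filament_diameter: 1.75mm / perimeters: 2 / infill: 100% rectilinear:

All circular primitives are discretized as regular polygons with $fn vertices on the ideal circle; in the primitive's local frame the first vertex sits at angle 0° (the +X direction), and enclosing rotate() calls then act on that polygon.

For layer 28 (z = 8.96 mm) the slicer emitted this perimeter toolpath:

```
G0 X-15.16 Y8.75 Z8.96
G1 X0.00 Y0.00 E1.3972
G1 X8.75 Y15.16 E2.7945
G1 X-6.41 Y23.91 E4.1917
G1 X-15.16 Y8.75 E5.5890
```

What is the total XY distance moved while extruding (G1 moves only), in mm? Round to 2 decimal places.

Sum the Euclidean lengths of each G1 segment: total = 70.02 mm.

70.02 mm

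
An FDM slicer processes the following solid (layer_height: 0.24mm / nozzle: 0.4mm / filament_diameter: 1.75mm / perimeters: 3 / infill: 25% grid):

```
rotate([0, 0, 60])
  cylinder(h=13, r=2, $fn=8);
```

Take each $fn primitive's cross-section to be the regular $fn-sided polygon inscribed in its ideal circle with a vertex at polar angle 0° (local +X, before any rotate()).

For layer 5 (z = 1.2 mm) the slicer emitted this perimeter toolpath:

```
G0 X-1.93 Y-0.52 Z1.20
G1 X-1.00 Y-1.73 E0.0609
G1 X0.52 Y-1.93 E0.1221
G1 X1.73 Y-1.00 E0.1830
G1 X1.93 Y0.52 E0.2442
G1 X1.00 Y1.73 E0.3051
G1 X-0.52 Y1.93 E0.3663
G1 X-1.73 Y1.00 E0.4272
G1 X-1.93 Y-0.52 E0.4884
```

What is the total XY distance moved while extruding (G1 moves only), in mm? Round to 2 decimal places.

12.24 mm

Sum the Euclidean lengths of each G1 segment: total = 12.24 mm.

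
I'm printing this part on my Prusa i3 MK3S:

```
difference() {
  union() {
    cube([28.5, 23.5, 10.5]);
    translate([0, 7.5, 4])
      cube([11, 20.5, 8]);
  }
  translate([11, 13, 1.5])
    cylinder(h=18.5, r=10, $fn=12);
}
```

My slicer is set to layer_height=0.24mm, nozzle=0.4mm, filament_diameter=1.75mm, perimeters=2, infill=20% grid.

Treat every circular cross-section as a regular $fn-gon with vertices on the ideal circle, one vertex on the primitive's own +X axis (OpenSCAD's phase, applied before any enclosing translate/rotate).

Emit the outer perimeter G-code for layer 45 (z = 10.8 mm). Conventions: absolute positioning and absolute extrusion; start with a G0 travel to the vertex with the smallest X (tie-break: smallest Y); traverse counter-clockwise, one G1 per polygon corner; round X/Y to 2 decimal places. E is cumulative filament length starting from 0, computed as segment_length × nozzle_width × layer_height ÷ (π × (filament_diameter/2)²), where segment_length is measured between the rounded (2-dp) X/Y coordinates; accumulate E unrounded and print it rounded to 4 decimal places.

G0 X0.00 Y7.50 Z10.80
G1 X2.84 Y7.50 E0.1134
G1 X2.34 Y8.00 E0.1416
G1 X1.00 Y13.00 E0.3482
G1 X2.34 Y18.00 E0.5548
G1 X6.00 Y21.66 E0.7614
G1 X11.00 Y23.00 E0.9680
G1 X11.00 Y28.00 E1.1675
G1 X0.00 Y28.00 E1.6066
G1 X0.00 Y7.50 E2.4248

At z = 10.8 mm: the cube is absent (z outside [0, 10.5]); the cube at (0, 7.5) is present — its section is the full 11×20.5 rectangle; Merging all regions: only the 11×20.5 cube at (0, 7.5) is present, so the union is just that shape — 1 connected region; the cylinder at (11, 13): section is a regular 12-gon, circumradius r=10; Taking the first minus the rest: starting from the result so far, the r=10 cylinder at (11, 13) partially overlaps it — only the 125.86 mm² overlap (of its 300.00 mm²) is removed, clipping the outline — 1 connected region. The outline is a single polygon with 9 vertices. Extrusion per mm of travel: 0.4 × 0.24 / (π × 0.875²) = 0.039912. Accumulating E over each segment gives final E = 2.4248.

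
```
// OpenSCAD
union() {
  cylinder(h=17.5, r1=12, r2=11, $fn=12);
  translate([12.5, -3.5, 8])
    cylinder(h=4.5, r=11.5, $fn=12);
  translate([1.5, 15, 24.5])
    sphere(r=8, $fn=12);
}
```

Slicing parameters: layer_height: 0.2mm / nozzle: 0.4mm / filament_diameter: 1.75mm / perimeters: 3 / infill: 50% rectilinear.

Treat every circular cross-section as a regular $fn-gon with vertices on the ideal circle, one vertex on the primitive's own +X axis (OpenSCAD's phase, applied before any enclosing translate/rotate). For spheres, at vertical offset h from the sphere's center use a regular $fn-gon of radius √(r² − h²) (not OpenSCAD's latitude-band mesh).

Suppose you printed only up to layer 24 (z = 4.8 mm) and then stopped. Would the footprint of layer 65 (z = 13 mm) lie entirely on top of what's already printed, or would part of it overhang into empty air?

entirely on top

Compare the two slices. At z = 4.8: the cone: at t=0.274 of its height the radius interpolates to r₁+(r₂−r₁)t = 11.726, giving a regular 12-gon of that circumradius (area = (12/2)·11.726²·sin(360°/12) = 412.48 mm²); the cylinder at (12.5, -3.5) is not intersected at this z (z outside [8, 12.5]); the sphere at (1.5, 15) does not reach this height (|z−center|=19.700 > r=8); Merging all regions: only the cone is present, so the union is just that shape — area = 412.48 mm². At z = 13: the cone (r1=12→r2=11) has section circumradius 11.257 here — a regular 12-gon (area = (12/2)·11.257²·sin(360°/12) = 380.17 mm²); the cylinder at (12.5, -3.5) is not intersected at this z (z outside [8, 12.5]); the sphere at (1.5, 15) is absent (|z−center|=11.500 > r=8); Taking the union: only the cone is present, so the union is just that shape — area = 380.17 mm². Checking containment: the cross-section at z = 13 is a subset of the cross-section at z = 4.8.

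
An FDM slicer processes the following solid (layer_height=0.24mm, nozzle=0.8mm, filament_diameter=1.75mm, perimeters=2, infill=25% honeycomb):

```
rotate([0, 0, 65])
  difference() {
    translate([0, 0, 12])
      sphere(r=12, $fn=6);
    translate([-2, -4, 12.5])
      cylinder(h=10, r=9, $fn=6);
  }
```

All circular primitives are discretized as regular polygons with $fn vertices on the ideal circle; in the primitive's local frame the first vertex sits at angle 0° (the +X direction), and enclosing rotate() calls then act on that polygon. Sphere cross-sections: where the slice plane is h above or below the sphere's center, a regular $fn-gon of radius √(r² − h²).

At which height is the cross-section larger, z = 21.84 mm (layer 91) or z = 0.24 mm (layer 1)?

Layer 91 (z = 21.84): the r=12 sphere contributes a regular 6-gon of circumradius √(12²−9.84²) = 6.868 (area = (6/2)·6.868²·sin(360°/6) = 122.56 mm²); the r=9 cylinder at (-2, -4) gives a regular 6-gon of circumradius 9 (constant along its height) (area = (6/2)·9.000²·sin(360°/6) = 210.44 mm²); After the difference (first − rest): starting from the r=12 sphere (122.56 mm²), the r=9 cylinder at (-2, -4) partially overlaps it — only the 94.77 mm² overlap (of its 210.44 mm²) is removed, clipping the outline — area = 27.79 mm²; (whole slice rotated 65° about Z — lengths, areas and connectivity unchanged). So its area = 27.79 mm². Layer 1 (z = 0.24): the r=12 sphere contributes a regular 6-gon of circumradius √(12²−11.76²) = 2.388 (area = (6/2)·2.388²·sin(360°/6) = 14.82 mm²); the cylinder at (-2, -4) is not intersected at this z (z outside [12.5, 22.5]); Taking the first minus the rest: none of the subtracted shapes is present at this height, so the r=12 sphere is unchanged — area = 14.82 mm²; (rotated 65° about Z; rotation is an isometry so areas/perimeters/island counts are preserved). So its area = 14.82 mm². Layer 91 is larger (27.79 vs 14.82 mm²).

layer 91 (z = 21.84 mm)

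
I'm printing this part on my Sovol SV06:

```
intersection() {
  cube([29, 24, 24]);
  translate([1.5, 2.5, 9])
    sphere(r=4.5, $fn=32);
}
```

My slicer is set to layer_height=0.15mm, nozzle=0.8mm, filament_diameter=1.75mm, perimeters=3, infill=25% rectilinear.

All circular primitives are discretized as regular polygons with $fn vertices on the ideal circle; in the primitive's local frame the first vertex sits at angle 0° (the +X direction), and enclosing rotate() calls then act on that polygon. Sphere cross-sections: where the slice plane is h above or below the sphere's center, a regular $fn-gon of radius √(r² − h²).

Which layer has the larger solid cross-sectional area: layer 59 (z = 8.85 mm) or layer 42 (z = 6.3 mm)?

layer 59 (z = 8.85 mm)

Layer 59 (z = 8.85): the 29×24 cube contributes its full rectangle (area 696.00 mm²); the sphere at (1.5, 2.5): section is a regular 32-gon, circumradius = √(r²−h²) = √(4.5²−0.15²) = 4.497 (area = (32/2)·4.497²·sin(360°/32) = 63.14 mm²); Keeping only the common overlap: the r=4.5 sphere at (1.5, 2.5) partially overlaps the 29×24 cube; clipping to the common part keeps 36.73 mm² — area = 36.73 mm². So its area = 36.73 mm². Layer 42 (z = 6.3): the cube is present — its section is the full 29×24 rectangle (area 696.00 mm²); the r=4.5 sphere at (1.5, 2.5) slices to a regular 32-gon of circumradius 3.600 (√(r²−h²) with h=2.7 from center) (area = (32/2)·3.600²·sin(360°/32) = 40.45 mm²); Keeping only the common overlap: the r=4.5 sphere at (1.5, 2.5) partially overlaps the 29×24 cube; clipping to the common part keeps 27.27 mm² — area = 27.27 mm². So its area = 27.27 mm². Layer 59 is larger (36.73 vs 27.27 mm²).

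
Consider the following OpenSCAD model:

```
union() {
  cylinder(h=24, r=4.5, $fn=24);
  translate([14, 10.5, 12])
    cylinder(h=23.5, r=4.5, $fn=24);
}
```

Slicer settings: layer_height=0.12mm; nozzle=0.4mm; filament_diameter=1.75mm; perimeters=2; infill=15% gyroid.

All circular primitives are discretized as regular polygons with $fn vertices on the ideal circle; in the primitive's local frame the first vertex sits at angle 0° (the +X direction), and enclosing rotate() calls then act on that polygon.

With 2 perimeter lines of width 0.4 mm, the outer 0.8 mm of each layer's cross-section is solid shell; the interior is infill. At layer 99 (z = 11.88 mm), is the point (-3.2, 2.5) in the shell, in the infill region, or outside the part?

At z = 11.88 mm: the r=4.5 cylinder contributes a regular 24-gon of circumradius 4.5; the cylinder at (14, 10.5) is not intersected at this z (z outside [12, 35.5]); Merging all regions: only the r=4.5 cylinder is present, so the union is just that shape — 1 connected region. Overall, the cross-section is a single solid region. The nearest boundary edge runs (-3.18, 3.18)→(-3.90, 2.25); distance from the point to it = 0.40 mm. The point is inside the cross-section, 0.40 mm from the nearest boundary — within the 0.8 mm shell band (2 × 0.4).

shell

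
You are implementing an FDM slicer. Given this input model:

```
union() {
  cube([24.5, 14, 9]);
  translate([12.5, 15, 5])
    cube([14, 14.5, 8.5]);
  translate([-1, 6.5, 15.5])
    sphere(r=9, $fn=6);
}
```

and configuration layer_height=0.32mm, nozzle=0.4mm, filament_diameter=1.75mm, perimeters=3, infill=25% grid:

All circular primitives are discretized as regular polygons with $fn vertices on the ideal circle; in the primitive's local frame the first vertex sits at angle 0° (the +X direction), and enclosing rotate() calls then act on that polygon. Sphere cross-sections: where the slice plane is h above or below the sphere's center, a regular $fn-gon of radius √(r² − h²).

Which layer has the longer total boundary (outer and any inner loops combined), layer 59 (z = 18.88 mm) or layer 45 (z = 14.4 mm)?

Layer 59 (z = 18.88): the cube does not reach this height (z outside [0, 9]); the cube at (12.5, 15) is not intersected at this z (z outside [5, 13.5]); the r=9 sphere at (-1, 6.5) slices to a regular 6-gon of circumradius 8.341 (√(r²−h²) with h=3.38 from center) (perimeter = 2·6·8.341·sin(180°/6) = 50.05 mm); Merging all regions: only the r=9 sphere at (-1, 6.5) is present, so the union is just that shape — boundary = 50.05 mm. So its perimeter = 50.05 mm. Layer 45 (z = 14.4): the cube does not reach this height (z outside [0, 9]); the cube at (12.5, 15) is absent (z outside [5, 13.5]); the r=9 sphere at (-1, 6.5) contributes a regular 6-gon of circumradius √(9²−1.1²) = 8.933 (perimeter = 2·6·8.933·sin(180°/6) = 53.60 mm); Taking the union: only the r=9 sphere at (-1, 6.5) is present, so the union is just that shape — boundary = 53.60 mm. So its perimeter = 53.60 mm. Layer 45 is larger (53.60 vs 50.05 mm).

layer 45 (z = 14.4 mm)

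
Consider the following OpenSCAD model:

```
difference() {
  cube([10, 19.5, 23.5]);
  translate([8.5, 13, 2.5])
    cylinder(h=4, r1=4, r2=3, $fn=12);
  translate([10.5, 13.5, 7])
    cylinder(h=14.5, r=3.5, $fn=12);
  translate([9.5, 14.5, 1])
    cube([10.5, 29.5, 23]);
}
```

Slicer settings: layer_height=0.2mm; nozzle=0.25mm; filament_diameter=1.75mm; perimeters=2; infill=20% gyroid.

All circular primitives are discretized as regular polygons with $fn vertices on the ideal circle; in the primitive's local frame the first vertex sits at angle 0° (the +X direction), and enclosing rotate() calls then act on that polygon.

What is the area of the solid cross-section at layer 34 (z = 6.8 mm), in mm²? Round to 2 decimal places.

192.50 mm²

At z = 6.8 mm: the cube (footprint 10×19.5) is included at this height (area 195.00 mm²); the cone at (8.5, 13) is not intersected at this z (z outside [2.5, 6.5]); the cylinder at (10.5, 13.5) is absent (z outside [7, 21.5]); the 10.5×29.5 cube at (9.5, 14.5) contributes its full rectangle (area 309.75 mm²); After the difference (first − rest): starting from the 10×19.5 cube (195.00 mm²), the 10.5×29.5 cube at (9.5, 14.5) partially overlaps it — only the 2.50 mm² overlap (of its 309.75 mm²) is removed, clipping the outline — area = 192.50 mm². Overall, the cross-section is a single solid region. Net area = 192.50 mm².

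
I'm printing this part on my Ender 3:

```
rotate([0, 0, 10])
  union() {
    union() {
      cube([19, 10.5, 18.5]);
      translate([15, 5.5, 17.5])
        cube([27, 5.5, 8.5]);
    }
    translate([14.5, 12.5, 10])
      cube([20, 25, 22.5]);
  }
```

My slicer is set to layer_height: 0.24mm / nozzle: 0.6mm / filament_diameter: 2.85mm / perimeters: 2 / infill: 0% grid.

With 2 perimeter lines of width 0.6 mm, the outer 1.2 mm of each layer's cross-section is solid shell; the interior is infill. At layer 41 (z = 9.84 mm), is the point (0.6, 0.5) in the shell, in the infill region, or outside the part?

At z = 9.84 mm: the cube (footprint 19×10.5) is included at this height; the cube at (15, 5.5) does not reach this height (z outside [17.5, 26]); Merging all regions: only the 19×10.5 cube is present, so the union is just that shape — 1 connected region; the cube at (14.5, 12.5) is absent (z outside [10, 32.5]); Merging all regions: only that combined region is present, so the union is just that shape — 1 connected region; (rotated 10° about Z; rotation is an isometry so areas/perimeters/island counts are preserved). Overall, the cross-section is a single solid region. Undo the 10° rotation: the query point maps to (0.678, 0.388) in the un-rotated model frame. The nearest boundary edge runs (0.00, 0.00)→(19.00, 0.00); distance from the point to it = 0.39 mm. The point is inside the cross-section, 0.39 mm from the nearest boundary — within the 1.2 mm shell band (2 × 0.6).

shell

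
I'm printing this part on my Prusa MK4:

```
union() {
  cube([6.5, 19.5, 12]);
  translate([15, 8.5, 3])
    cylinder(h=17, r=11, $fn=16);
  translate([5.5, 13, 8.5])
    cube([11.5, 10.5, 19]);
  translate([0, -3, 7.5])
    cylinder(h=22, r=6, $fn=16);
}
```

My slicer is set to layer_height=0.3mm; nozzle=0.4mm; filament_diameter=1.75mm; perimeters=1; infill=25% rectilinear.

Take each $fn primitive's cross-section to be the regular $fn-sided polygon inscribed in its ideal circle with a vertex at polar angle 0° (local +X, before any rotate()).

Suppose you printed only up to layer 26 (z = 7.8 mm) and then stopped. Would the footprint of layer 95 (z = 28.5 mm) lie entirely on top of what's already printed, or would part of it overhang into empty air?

entirely on top

Compare the two slices. At z = 7.8: the cube (footprint 6.5×19.5) is included at this height (area 126.75 mm²); the cylinder at (15, 8.5): section is a regular 16-gon, circumradius r=11 (area = (16/2)·11.000²·sin(360°/16) = 370.44 mm²); the cube at (5.5, 13) does not reach this height (z outside [8.5, 27.5]); the cylinder at (0, -3): section is a regular 16-gon, circumradius r=6 (area = (16/2)·6.000²·sin(360°/16) = 110.21 mm²); Merging all regions: the regions partially overlap — summed areas 607.40 mm² minus the doubly-counted overlap 32.22 mm² gives 575.18 mm² — area = 575.18 mm². At z = 28.5: the cube does not reach this height (z outside [0, 12]); the cylinder at (15, 8.5) is absent (z outside [3, 20]); the cube at (5.5, 13) is not intersected at this z (z outside [8.5, 27.5]); the cylinder at (0, -3): section is a regular 16-gon, circumradius r=6 (area = (16/2)·6.000²·sin(360°/16) = 110.21 mm²); Merging all regions: only the r=6 cylinder at (0, -3) is present, so the union is just that shape — area = 110.21 mm². Checking containment: the cross-section at z = 28.5 is a subset of the cross-section at z = 7.8.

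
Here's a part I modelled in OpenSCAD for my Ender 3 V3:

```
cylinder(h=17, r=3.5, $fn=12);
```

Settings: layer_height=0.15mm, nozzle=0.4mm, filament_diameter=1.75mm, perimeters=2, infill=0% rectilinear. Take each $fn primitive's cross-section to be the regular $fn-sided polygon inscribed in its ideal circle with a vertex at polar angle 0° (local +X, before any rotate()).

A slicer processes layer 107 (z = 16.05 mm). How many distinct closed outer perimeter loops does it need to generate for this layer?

At z = 16.05 mm: the r=3.5 cylinder contributes a regular 12-gon of circumradius 3.5. The result has 1 disconnected region.

1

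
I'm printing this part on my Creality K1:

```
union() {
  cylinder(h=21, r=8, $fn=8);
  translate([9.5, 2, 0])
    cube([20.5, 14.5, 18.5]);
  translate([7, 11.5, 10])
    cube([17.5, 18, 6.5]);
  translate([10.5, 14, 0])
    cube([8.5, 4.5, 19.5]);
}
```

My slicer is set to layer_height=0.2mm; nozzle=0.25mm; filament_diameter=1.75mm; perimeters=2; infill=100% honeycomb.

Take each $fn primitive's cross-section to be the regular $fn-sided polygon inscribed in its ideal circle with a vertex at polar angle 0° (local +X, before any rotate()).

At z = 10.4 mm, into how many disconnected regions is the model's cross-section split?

At z = 10.4 mm: the r=8 cylinder gives a regular 8-gon of circumradius 8 (constant along its height); the 20.5×14.5 cube at (9.5, 2) contributes its full rectangle; the 17.5×18 cube at (7, 11.5) contributes its full rectangle; the cube at (10.5, 14) is present — its section is the full 8.5×4.5 rectangle; Combining (union): the regions partially overlap (shared area 113.25 mm²), so overlapping operands fuse into one piece — 2 connected regions. The result has 2 disconnected regions.

2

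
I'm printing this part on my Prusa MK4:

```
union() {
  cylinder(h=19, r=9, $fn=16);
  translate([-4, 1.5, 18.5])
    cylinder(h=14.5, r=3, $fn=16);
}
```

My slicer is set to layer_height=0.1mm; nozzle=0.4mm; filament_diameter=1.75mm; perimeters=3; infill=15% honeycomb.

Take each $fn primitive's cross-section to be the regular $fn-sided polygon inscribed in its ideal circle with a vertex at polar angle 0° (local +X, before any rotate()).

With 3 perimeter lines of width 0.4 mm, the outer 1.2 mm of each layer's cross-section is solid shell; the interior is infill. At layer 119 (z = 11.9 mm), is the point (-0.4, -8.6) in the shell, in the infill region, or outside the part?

At z = 11.9 mm: the r=9 cylinder contributes a regular 16-gon of circumradius 9; the cylinder at (-4, 1.5) does not reach this height (z outside [18.5, 33]); Merging all regions: only the r=9 cylinder is present, so the union is just that shape — 1 connected region. Overall, the cross-section is a single solid region. The nearest boundary edge runs (-3.44, -8.31)→(-0.00, -9.00); distance from the point to it = 0.31 mm. The point is inside the cross-section, 0.31 mm from the nearest boundary — within the 1.2 mm shell band (3 × 0.4).

shell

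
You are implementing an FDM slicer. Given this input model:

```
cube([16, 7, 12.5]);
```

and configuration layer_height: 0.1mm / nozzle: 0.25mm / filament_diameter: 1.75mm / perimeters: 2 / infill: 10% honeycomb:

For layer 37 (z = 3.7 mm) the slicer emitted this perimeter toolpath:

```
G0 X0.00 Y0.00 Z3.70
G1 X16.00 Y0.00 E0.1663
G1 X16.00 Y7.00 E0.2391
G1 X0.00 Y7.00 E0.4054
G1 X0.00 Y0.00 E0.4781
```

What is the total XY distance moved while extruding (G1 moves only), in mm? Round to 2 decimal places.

46.00 mm

Sum the Euclidean lengths of each G1 segment: total = 46.00 mm.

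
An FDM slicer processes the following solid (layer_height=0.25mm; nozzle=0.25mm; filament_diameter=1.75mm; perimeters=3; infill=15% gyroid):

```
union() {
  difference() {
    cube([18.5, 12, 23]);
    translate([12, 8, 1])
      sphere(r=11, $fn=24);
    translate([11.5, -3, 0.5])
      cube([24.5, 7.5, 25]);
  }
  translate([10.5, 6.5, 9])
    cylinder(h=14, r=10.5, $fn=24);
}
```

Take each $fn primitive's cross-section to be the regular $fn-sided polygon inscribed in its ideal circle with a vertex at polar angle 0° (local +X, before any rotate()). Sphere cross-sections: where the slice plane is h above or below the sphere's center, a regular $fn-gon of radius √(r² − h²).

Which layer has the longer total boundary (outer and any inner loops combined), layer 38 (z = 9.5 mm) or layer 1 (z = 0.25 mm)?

Layer 38 (z = 9.5): the cube is present — its section is the full 18.5×12 rectangle (perimeter 61.00 mm); the r=11 sphere at (12, 8) slices to a regular 24-gon of circumradius 6.982 (√(r²−h²) with h=8.5 from center) (perimeter = 2·24·6.982·sin(180°/24) = 43.74 mm); the cube at (11.5, -3) is present — its section is the full 24.5×7.5 rectangle (perimeter 64.00 mm); Subtracting the remaining from the first: starting from the 18.5×12 cube, the r=11 sphere at (12, 8) partially overlaps it — only the 126.55 mm² overlap (of its 151.41 mm²) is removed, clipping the outline; the 24.5×7.5 cube at (11.5, -3) partially overlaps it — only the 15.15 mm² overlap (of its 183.75 mm²) is removed, clipping the outline — boundary = 52.68 mm; the r=10.5 cylinder at (10.5, 6.5) gives a regular 24-gon of circumradius 10.5 (constant along its height) (perimeter = 2·24·10.500·sin(180°/24) = 65.79 mm); Combining (union): the regions partially overlap (shared area 72.13 mm²), so the edge portions inside another operand are dropped and the merged outline is re-measured after clipping — boundary = 68.89 mm. So its perimeter = 68.89 mm. Layer 1 (z = 0.25): the cube (footprint 18.5×12) is included at this height (perimeter 61.00 mm); the r=11 sphere at (12, 8) slices to a regular 24-gon of circumradius 10.974 (√(r²−h²) with h=0.75 from center) (perimeter = 2·24·10.974·sin(180°/24) = 68.76 mm); the cube at (11.5, -3) does not reach this height (z outside [0.5, 25.5]); Subtracting the remaining from the first: starting from the 18.5×12 cube, the r=11 sphere at (12, 8) partially overlaps it — only the 199.35 mm² overlap (of its 374.06 mm²) is removed, clipping the outline — boundary = 31.54 mm; the cylinder at (10.5, 6.5) is not intersected at this z (z outside [9, 23]); Combining (union): only that combined region is present, so the union is just that shape — boundary = 31.54 mm. So its perimeter = 31.54 mm. Layer 38 is larger (68.89 vs 31.54 mm).

layer 38 (z = 9.5 mm)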